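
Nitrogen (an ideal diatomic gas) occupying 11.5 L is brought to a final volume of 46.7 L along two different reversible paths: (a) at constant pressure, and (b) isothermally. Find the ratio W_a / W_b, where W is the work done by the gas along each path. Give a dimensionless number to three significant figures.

Path (a) isobaric: W = P₁(V₂ − V₁) → W_a/(P₁V₁) = 3.061.
Path (b) isothermal: W = P₁V₁ ln(V₂/V₁) → W_b/(P₁V₁) = 1.401.
W_a / W_b = 3.061 / 1.401 = 2.184.

W_a / W_b ≈ 2.18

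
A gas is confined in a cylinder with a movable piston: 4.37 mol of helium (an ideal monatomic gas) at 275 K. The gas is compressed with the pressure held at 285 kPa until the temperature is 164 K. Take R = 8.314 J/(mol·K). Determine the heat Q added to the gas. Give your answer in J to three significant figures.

Q ≈ -10100 J

Isobaric: W = nRΔT = (4.37)(8.314)(-111) = -4033 J.
ΔU = nCᵥΔT with Cᵥ = 3R/2: ΔU = (4.37)(12.47)(-111) = -6049 J.
Q = ΔU + W = -6049 − 4033 = -10082 J.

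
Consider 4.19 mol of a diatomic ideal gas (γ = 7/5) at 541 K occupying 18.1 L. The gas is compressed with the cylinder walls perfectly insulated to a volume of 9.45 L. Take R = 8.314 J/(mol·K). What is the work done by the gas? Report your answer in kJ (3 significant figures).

W ≈ -14.0 kJ

Adiabatic: TV^(γ−1) = const with γ = 7/5.
T₂ = T₁ (V₁/V₂)^(γ−1) = 541 × (18.1/9.45)^0.4 = 541 × 1.297 = 701.6 K.
W_by = nCᵥ(T₁ − T₂) = (4.19)(20.79)(541 − 701.6) = -13987 J.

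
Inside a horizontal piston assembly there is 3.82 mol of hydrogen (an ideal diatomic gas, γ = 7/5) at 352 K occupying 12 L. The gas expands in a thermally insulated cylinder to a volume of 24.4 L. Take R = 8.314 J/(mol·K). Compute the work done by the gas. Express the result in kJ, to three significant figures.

W ≈ 6.91 kJ

Adiabatic: TV^(γ−1) = const with γ = 7/5.
T₂ = T₁ (V₁/V₂)^(γ−1) = 352 × (12/24.4)^0.4 = 352 × 0.7529 = 265 K.
W_by = nCᵥ(T₁ − T₂) = (3.82)(20.79)(352 − 265) = 6907 J.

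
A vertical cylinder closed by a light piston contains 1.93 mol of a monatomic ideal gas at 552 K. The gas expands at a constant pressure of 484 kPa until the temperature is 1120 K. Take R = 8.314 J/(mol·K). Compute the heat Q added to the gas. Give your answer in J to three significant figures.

Q ≈ 22800 J

Isobaric: W = nRΔT = (1.93)(8.314)(568) = 9114 J.
ΔU = nCᵥΔT with Cᵥ = 3R/2: ΔU = (1.93)(12.47)(568) = 13671 J.
Q = ΔU + W = 13671 + 9114 = 22785 J.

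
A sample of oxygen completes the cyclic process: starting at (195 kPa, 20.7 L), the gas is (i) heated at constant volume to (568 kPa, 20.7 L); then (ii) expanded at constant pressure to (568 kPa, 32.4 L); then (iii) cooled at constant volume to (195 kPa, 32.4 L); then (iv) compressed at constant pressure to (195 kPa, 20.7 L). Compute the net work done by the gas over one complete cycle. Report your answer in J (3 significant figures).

Constant-volume legs do no work.
W(ii) = (568)(32.4 − 20.7) = 6646 J; W(iv) = (195)(20.7 − 32.4) = -2282 J.
W_net = 6646 − 2282 = 4364 J (the clockwise enclosed area).

W_net ≈ 4360 J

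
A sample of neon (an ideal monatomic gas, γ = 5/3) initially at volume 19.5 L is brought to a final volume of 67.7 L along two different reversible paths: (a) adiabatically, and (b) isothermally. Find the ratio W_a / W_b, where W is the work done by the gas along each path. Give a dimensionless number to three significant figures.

W_a / W_b ≈ 0.680

Path (a) adiabatic: W = P₁V₁(1 − (V₁/V₂)^(γ−1))/(γ−1) → W_a/(P₁V₁) = 0.8458.
Path (b) isothermal: W = P₁V₁ ln(V₂/V₁) → W_b/(P₁V₁) = 1.245.
W_a / W_b = 0.8458 / 1.245 = 0.6795.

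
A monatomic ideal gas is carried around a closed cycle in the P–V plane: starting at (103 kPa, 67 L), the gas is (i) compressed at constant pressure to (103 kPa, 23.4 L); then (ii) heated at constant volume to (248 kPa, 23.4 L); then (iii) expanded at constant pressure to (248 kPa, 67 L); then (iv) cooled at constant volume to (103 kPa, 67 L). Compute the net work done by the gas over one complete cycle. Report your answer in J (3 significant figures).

Constant-volume legs do no work.
W(i) = (103)(23.4 − 67) = -4491 J; W(iii) = (248)(67 − 23.4) = 10813 J.
W_net = -4491 + 10813 = 6322 J (the clockwise enclosed area).

W_net ≈ 6320 J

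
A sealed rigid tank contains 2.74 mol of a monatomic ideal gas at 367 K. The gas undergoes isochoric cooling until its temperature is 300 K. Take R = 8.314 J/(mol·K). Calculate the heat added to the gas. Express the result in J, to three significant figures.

Constant volume ⇒ W = 0, so Q = ΔU = nCᵥΔT with Cᵥ = 3R/2 = 12.47 J/(mol·K).
ΔU = (2.74)(12.47)(300 − 367) = -2289 J.

Q ≈ -2290 J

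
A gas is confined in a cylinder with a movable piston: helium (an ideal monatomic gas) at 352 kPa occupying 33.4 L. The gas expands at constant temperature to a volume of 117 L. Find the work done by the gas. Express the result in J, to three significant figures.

Isothermal: W = nRT ln(V₂/V₁) = P₁V₁ ln(V₂/V₁).
P₁V₁ = (352 kPa)(33.4 L) = 11757 J.
W = 11757 × ln(117/33.4) = 11757 × 1.254
W_by_gas = 14739 J.

W ≈ 14700 J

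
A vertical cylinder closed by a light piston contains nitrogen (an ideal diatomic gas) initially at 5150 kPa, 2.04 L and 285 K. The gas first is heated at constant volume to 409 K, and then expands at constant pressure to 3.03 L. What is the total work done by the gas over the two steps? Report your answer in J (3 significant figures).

W_total ≈ 7320 J

Step 1 (isochoric): W = 0 (constant volume).
After step 1: P = 7391 kPa (V unchanged).
Step 2 (isobaric): W = PΔV = (7391 kPa)(3.03 − 2.04 L) = 7317 J.
W_total = 0 + 7317 = 7317 J.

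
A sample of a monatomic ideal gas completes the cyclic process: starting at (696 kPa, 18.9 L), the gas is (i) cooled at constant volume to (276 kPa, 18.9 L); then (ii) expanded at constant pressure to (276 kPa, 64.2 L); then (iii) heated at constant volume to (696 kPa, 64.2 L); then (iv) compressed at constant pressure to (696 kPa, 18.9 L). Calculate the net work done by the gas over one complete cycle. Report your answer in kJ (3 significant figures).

Constant-volume legs do no work.
W(ii) = (276)(64.2 − 18.9) = 12503 J; W(iv) = (696)(18.9 − 64.2) = -31529 J.
W_net = 12503 − 31529 = -19026 J (the counter-clockwise enclosed area).

W_net ≈ -19.0 kJ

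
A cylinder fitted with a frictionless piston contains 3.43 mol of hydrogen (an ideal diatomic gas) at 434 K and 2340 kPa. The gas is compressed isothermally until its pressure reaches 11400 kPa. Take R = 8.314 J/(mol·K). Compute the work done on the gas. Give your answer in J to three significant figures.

Isothermal process: W = nRT ln(V₂/V₁) = nRT ln(P₁/P₂).
W = (3.43)(8.314)(434) × ln(2340/11400)
  = 12376 × ln(0.2053) = 12376 × -1.583
W_by_gas = -19598 J; work on gas = −W_by = 19598 J.

W ≈ 19600 J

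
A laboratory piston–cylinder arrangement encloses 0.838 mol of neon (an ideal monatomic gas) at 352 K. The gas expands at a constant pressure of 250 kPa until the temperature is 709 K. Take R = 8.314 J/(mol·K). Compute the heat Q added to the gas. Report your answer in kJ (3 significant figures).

Isobaric: W = nRΔT = (0.838)(8.314)(357) = 2487 J.
ΔU = nCᵥΔT with Cᵥ = 3R/2: ΔU = (0.838)(12.47)(357) = 3731 J.
Q = ΔU + W = 3731 + 2487 = 6218 J.

Q ≈ 6.22 kJ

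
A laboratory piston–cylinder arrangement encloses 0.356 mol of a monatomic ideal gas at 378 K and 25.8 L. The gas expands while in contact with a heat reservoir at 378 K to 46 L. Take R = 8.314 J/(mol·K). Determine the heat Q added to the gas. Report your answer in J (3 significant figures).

Isothermal ⇒ ΔU = 0, so Q = W = nRT ln(V₂/V₁).
Q = (0.356)(8.314)(378) ln(46/25.8) = 1119 × 0.5783 = 647 J.

Q ≈ 647 J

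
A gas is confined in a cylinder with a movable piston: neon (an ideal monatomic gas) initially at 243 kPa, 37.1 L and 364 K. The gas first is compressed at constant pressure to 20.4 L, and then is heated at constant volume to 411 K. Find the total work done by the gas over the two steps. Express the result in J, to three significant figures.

Step 1 (isobaric): W = PΔV = (243 kPa)(20.4 − 37.1 L) = -4058 J.
Step 2 (isochoric): W = 0 (constant volume).
W_total = -4058 + 0 = -4058 J.

W_total ≈ -4060 J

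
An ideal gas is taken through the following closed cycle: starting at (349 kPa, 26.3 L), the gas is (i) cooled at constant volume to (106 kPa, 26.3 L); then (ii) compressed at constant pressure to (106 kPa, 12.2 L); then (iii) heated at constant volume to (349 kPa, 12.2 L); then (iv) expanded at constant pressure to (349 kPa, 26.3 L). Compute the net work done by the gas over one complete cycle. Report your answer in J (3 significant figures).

Constant-volume legs do no work.
W(ii) = (106)(12.2 − 26.3) = -1495 J; W(iv) = (349)(26.3 − 12.2) = 4921 J.
W_net = -1495 + 4921 = 3426 J (the clockwise enclosed area).

W_net ≈ 3430 J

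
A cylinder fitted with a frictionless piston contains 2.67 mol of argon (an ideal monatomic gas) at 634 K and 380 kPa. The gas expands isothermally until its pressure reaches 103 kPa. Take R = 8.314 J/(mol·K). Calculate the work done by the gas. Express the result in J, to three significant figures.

W ≈ 18400 J

Isothermal process: W = nRT ln(V₂/V₁) = nRT ln(P₁/P₂).
W = (2.67)(8.314)(634) × ln(380/103)
  = 14074 × ln(3.689) = 14074 × 1.305
W_by_gas = 18372 J.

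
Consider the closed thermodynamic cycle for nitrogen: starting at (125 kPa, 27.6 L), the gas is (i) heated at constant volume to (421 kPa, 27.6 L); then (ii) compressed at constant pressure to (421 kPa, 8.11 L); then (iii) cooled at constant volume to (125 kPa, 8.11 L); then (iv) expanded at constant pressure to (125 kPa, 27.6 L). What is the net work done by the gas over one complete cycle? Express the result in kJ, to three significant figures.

W_net ≈ -5.77 kJ

Constant-volume legs do no work.
W(ii) = (421)(8.11 − 27.6) = -8205 J; W(iv) = (125)(27.6 − 8.11) = 2436 J.
W_net = -8205 + 2436 = -5769 J (the counter-clockwise enclosed area).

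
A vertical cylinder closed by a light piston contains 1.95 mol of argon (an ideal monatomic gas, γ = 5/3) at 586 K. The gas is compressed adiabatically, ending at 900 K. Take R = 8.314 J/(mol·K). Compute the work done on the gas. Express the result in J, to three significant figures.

Adiabatic ⇒ Q = 0, so W_by = −ΔU = nCᵥ(T₁ − T₂).
Cᵥ = 3R/2 = 12.47 J/(mol·K).
W = (1.95)(12.47)(586 − 900) = -7636 J.
Work on gas = −W_by = 7636 J.

W ≈ 7640 J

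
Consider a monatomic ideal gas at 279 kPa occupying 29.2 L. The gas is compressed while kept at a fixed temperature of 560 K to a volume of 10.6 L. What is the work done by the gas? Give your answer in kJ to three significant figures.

Isothermal: W = nRT ln(V₂/V₁) = P₁V₁ ln(V₂/V₁).
P₁V₁ = (279 kPa)(29.2 L) = 8147 J.
W = 8147 × ln(10.6/29.2) = 8147 × -1.013
W_by_gas = -8255 J.

W ≈ -8.26 kJ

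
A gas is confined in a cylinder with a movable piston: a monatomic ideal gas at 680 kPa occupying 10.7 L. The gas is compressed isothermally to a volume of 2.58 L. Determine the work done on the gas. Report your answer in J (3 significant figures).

W ≈ 10300 J

Isothermal: W = nRT ln(V₂/V₁) = P₁V₁ ln(V₂/V₁).
P₁V₁ = (680 kPa)(10.7 L) = 7276 J.
W = 7276 × ln(2.58/10.7) = 7276 × -1.422
W_by_gas = -10350 J; work on gas = −W_by = 10350 J.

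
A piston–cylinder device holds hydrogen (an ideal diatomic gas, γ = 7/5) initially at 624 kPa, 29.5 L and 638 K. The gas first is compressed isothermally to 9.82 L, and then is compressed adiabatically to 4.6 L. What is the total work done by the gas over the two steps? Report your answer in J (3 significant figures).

W_total ≈ -36600 J

Step 1 (isothermal): W = P₁V₁ ln(V₂/V₁) = (18408) ln(9.82/29.5) = -20248 J.
After step 1: P = 1875 kPa, V = 9.82 L, T = 638 K.
Step 2 (adiabatic): W = (P₁V₁ − P₂V₂)/(γ−1) = (18408 − 24931)/0.4 = -16309 J.
W_total = -20248 − 16309 = -36557 J.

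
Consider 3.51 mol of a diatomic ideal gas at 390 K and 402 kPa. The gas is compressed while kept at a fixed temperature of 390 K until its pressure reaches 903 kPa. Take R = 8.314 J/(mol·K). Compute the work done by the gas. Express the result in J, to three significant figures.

W ≈ -9210 J

Isothermal process: W = nRT ln(V₂/V₁) = nRT ln(P₁/P₂).
W = (3.51)(8.314)(390) × ln(402/903)
  = 11381 × ln(0.4452) = 11381 × -0.8093
W_by_gas = -9210 J.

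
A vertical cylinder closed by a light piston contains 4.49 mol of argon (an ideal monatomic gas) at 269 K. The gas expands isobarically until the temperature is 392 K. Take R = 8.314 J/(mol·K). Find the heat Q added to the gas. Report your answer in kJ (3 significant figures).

Q ≈ 11.5 kJ

Isobaric: W = nRΔT = (4.49)(8.314)(123) = 4592 J.
ΔU = nCᵥΔT with Cᵥ = 3R/2: ΔU = (4.49)(12.47)(123) = 6887 J.
Q = ΔU + W = 6887 + 4592 = 11479 J.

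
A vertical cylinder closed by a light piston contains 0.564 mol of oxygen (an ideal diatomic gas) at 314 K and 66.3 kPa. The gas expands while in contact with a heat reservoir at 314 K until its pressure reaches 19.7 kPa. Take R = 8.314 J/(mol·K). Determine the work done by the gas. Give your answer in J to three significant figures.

Isothermal process: W = nRT ln(V₂/V₁) = nRT ln(P₁/P₂).
W = (0.564)(8.314)(314) × ln(66.3/19.7)
  = 1472 × ln(3.365) = 1472 × 1.214
W_by_gas = 1787 J.

W ≈ 1790 J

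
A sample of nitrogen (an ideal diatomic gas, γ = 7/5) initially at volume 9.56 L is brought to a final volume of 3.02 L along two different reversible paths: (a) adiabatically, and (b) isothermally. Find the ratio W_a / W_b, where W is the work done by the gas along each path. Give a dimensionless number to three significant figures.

Path (a) adiabatic: W = P₁V₁(1 − (V₁/V₂)^(γ−1))/(γ−1) → W_a/(P₁V₁) = -1.464.
Path (b) isothermal: W = P₁V₁ ln(V₂/V₁) → W_b/(P₁V₁) = -1.152.
W_a / W_b = -1.464 / -1.152 = 1.27.

W_a / W_b ≈ 1.27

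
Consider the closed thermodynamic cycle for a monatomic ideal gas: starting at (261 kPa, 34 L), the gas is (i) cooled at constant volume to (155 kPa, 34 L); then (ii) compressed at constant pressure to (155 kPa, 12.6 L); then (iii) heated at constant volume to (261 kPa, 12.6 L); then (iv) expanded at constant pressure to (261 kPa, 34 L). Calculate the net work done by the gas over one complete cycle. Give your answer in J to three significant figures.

Constant-volume legs do no work.
W(ii) = (155)(12.6 − 34) = -3317 J; W(iv) = (261)(34 − 12.6) = 5585 J.
W_net = -3317 + 5585 = 2268 J (the clockwise enclosed area).

W_net ≈ 2270 J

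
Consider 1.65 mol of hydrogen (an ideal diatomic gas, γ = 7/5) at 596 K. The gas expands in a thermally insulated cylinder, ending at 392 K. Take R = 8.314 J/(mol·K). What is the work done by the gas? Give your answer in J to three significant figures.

W ≈ 7000 J

Adiabatic ⇒ Q = 0, so W_by = −ΔU = nCᵥ(T₁ − T₂).
Cᵥ = 5R/2 = 20.79 J/(mol·K).
W = (1.65)(20.79)(596 − 392) = 6996 J.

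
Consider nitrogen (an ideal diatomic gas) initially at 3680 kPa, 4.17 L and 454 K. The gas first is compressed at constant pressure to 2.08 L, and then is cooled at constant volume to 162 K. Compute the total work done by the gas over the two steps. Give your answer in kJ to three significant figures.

Step 1 (isobaric): W = PΔV = (3680 kPa)(2.08 − 4.17 L) = -7691 J.
Step 2 (isochoric): W = 0 (constant volume).
W_total = -7691 + 0 = -7691 J.

W_total ≈ -7.69 kJ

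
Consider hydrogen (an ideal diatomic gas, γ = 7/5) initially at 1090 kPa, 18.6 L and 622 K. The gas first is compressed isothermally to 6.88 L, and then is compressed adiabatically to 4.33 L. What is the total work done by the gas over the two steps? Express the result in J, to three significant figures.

W_total ≈ -30500 J

Step 1 (isothermal): W = P₁V₁ ln(V₂/V₁) = (20274) ln(6.88/18.6) = -20163 J.
After step 1: P = 2947 kPa, V = 6.88 L, T = 622 K.
Step 2 (adiabatic): W = (P₁V₁ − P₂V₂)/(γ−1) = (20274 − 24399)/0.4 = -10314 J.
W_total = -20163 − 10314 = -30477 J.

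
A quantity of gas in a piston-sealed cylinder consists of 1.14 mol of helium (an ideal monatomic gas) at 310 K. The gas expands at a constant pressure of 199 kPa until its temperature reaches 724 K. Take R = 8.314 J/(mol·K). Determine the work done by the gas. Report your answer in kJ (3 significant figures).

W ≈ 3.92 kJ

Isobaric: W = P ΔV = nR ΔT.
W = (1.14)(8.314)(724 − 310) = 3924 J.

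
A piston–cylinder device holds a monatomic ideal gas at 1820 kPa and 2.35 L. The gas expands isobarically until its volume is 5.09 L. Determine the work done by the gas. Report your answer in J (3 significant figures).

W ≈ 4990 J

Isobaric: W = P ΔV.
W = (1820 kPa)(5.09 − 2.35 L) = (1820)(2.74) = 4987 J.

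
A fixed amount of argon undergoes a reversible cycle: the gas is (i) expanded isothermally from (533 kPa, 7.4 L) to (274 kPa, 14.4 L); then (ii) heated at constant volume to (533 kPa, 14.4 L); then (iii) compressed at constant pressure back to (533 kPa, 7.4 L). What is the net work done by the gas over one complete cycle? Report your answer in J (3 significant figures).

W_net ≈ -1110 J

Leg (i): W = PᵢVᵢ ln(V_f/Vᵢ) = (3944) ln(14.4/7.4) = 2626 J.
Leg (ii): W = 0.
Leg (iii): W = PΔV = (533)(7.4 − 14.4) = -3731 J.
W_net = 2626 − 3731 = -1105 J.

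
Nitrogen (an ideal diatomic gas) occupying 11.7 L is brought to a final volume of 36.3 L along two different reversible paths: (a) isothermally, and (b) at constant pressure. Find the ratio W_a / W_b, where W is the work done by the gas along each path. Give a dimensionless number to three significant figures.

W_a / W_b ≈ 0.538

Path (a) isothermal: W = P₁V₁ ln(V₂/V₁) → W_a/(P₁V₁) = 1.132.
Path (b) isobaric: W = P₁(V₂ − V₁) → W_b/(P₁V₁) = 2.103.
W_a / W_b = 1.132 / 2.103 = 0.5385.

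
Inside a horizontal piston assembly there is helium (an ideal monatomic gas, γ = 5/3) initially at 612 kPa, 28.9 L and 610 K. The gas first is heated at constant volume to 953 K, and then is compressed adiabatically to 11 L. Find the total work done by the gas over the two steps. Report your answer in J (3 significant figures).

W_total ≈ -37500 J

Step 1 (isochoric): W = 0 (constant volume).
After step 1: P = 956.1 kPa (V unchanged).
Step 2 (adiabatic): W = (P₁V₁ − P₂V₂)/(γ−1) = (27632 − 52612)/0.667 = -37470 J.
W_total = 0 − 37470 = -37470 J.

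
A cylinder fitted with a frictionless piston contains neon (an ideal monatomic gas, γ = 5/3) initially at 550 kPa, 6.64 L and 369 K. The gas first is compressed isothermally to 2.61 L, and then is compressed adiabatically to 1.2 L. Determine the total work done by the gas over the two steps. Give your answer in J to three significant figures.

Step 1 (isothermal): W = P₁V₁ ln(V₂/V₁) = (3652) ln(2.61/6.64) = -3410 J.
After step 1: P = 1399 kPa, V = 2.61 L, T = 369 K.
Step 2 (adiabatic): W = (P₁V₁ − P₂V₂)/(γ−1) = (3652 − 6131)/0.667 = -3718 J.
W_total = -3410 − 3718 = -7128 J.

W_total ≈ -7130 J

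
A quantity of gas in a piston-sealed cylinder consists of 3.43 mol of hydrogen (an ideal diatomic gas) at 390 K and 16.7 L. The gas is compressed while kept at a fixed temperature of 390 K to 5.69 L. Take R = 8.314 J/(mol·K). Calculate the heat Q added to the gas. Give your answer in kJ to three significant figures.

Q ≈ -12.0 kJ

Isothermal ⇒ ΔU = 0, so Q = W = nRT ln(V₂/V₁).
Q = (3.43)(8.314)(390) ln(5.69/16.7) = 11122 × -1.077 = -11975 J.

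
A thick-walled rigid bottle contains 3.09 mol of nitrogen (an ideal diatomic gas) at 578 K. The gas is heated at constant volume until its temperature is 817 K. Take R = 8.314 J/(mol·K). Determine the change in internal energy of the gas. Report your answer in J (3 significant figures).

ΔU ≈ 15300 J

Constant volume ⇒ W = 0, so Q = ΔU = nCᵥΔT with Cᵥ = 5R/2 = 20.79 J/(mol·K).
ΔU = (3.09)(20.79)(817 − 578) = 15350 J.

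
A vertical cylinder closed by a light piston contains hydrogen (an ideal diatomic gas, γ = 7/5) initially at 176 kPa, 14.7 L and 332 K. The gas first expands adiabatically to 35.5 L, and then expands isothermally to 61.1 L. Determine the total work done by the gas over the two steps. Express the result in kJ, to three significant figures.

W_total ≈ 2.91 kJ

Step 1 (adiabatic): W = (P₁V₁ − P₂V₂)/(γ−1) = (2587 − 1818)/0.4 = 1922 J.
After step 1: P = 51.22 kPa, V = 35.5 L, T = 233.3 K.
Step 2 (isothermal): W = P₁V₁ ln(V₂/V₁) = (1818) ln(61.1/35.5) = 987.3 J.
W_total = 1922 + 987.3 = 2910 J.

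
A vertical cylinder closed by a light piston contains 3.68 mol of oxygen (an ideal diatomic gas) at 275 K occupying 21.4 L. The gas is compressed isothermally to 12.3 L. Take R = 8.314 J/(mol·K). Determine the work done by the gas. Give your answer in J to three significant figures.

W ≈ -4660 J

Isothermal: W = nRT ln(V₂/V₁).
W = (3.68)(8.314)(275) × ln(12.3/21.4)
  = 8414 × -0.5538
W_by_gas = -4659 J.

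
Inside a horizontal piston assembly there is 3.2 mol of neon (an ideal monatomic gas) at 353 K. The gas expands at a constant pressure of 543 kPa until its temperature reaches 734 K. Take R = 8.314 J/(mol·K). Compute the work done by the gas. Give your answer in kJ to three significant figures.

W ≈ 10.1 kJ

Isobaric: W = P ΔV = nR ΔT.
W = (3.2)(8.314)(734 − 353) = 10136 J.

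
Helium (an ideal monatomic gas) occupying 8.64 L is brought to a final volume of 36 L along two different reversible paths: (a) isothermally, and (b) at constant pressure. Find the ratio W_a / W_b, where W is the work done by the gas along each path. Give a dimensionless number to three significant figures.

W_a / W_b ≈ 0.451

Path (a) isothermal: W = P₁V₁ ln(V₂/V₁) → W_a/(P₁V₁) = 1.427.
Path (b) isobaric: W = P₁(V₂ − V₁) → W_b/(P₁V₁) = 3.167.
W_a / W_b = 1.427 / 3.167 = 0.4507.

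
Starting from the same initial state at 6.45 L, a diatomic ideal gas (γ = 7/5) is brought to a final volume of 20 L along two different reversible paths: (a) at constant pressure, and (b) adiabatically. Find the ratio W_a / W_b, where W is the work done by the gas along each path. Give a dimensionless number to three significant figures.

W_a / W_b ≈ 2.31

Path (a) isobaric: W = P₁(V₂ − V₁) → W_a/(P₁V₁) = 2.101.
Path (b) adiabatic: W = P₁V₁(1 − (V₁/V₂)^(γ−1))/(γ−1) → W_b/(P₁V₁) = 0.9102.
W_a / W_b = 2.101 / 0.9102 = 2.308.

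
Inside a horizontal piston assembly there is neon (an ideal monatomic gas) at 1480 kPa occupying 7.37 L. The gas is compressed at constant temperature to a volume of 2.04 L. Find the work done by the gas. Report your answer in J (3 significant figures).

W ≈ -14000 J

Isothermal: W = nRT ln(V₂/V₁) = P₁V₁ ln(V₂/V₁).
P₁V₁ = (1480 kPa)(7.37 L) = 10908 J.
W = 10908 × ln(2.04/7.37) = 10908 × -1.284
W_by_gas = -14010 J.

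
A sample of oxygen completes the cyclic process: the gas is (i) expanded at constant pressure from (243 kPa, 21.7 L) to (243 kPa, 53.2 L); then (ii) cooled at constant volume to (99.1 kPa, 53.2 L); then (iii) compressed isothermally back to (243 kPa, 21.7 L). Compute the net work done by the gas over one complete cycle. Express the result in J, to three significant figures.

Leg (i): W = PΔV = (243)(53.2 − 21.7) = 7655 J.
Leg (ii): W = 0.
Leg (iii): W = PᵢVᵢ ln(V_f/Vᵢ) = (5272) ln(21.7/53.2) = -4728 J.
W_net = 7655 − 4728 = 2927 J.

W_net ≈ 2930 J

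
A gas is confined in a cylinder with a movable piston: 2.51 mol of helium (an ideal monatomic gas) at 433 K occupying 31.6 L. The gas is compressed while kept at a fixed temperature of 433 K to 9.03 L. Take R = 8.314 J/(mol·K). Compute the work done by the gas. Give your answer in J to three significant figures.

Isothermal: W = nRT ln(V₂/V₁).
W = (2.51)(8.314)(433) × ln(9.03/31.6)
  = 9036 × -1.253
W_by_gas = -11318 J.

W ≈ -11300 J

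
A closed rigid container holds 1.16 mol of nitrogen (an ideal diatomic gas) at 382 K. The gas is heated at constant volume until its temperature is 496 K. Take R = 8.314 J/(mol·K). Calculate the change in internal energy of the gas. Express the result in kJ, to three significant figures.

Constant volume ⇒ W = 0, so Q = ΔU = nCᵥΔT with Cᵥ = 5R/2 = 20.79 J/(mol·K).
ΔU = (1.16)(20.79)(496 − 382) = 2749 J.

ΔU ≈ 2.75 kJ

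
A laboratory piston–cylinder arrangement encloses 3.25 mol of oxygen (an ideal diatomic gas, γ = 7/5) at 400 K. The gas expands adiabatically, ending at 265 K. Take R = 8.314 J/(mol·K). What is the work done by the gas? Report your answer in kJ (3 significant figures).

W ≈ 9.12 kJ

Adiabatic ⇒ Q = 0, so W_by = −ΔU = nCᵥ(T₁ − T₂).
Cᵥ = 5R/2 = 20.79 J/(mol·K).
W = (3.25)(20.79)(400 − 265) = 9119 J.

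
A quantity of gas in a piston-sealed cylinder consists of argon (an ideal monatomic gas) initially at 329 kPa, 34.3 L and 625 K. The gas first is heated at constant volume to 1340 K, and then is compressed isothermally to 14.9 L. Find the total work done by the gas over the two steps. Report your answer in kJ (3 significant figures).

Step 1 (isochoric): W = 0 (constant volume).
After step 1: P = 705.4 kPa (V unchanged).
Step 2 (isothermal): W = P₁V₁ ln(V₂/V₁) = (24194) ln(14.9/34.3) = -20173 J.
W_total = 0 − 20173 = -20173 J.

W_total ≈ -20.2 kJ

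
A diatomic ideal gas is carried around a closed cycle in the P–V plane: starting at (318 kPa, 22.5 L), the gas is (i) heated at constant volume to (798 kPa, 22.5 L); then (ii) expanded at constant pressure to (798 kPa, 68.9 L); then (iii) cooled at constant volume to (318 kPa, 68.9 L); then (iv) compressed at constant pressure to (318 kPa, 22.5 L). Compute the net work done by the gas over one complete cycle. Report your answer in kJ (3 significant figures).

W_net ≈ 22.3 kJ

Constant-volume legs do no work.
W(ii) = (798)(68.9 − 22.5) = 37027 J; W(iv) = (318)(22.5 − 68.9) = -14755 J.
W_net = 37027 − 14755 = 22272 J (the clockwise enclosed area).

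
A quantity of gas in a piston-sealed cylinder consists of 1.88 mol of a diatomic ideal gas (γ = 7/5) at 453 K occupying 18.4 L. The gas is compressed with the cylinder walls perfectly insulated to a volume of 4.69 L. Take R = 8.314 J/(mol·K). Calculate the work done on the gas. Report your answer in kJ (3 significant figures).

Adiabatic: TV^(γ−1) = const with γ = 7/5.
T₂ = T₁ (V₁/V₂)^(γ−1) = 453 × (18.4/4.69)^0.4 = 453 × 1.728 = 782.6 K.
W_by = nCᵥ(T₁ − T₂) = (1.88)(20.79)(453 − 782.6) = -12881 J.
Work on gas = −W_by = 12881 J.

W ≈ 12.9 kJ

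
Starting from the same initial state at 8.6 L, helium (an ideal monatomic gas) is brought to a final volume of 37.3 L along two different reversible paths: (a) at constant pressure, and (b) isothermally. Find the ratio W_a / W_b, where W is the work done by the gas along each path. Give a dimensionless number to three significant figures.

W_a / W_b ≈ 2.27

Path (a) isobaric: W = P₁(V₂ − V₁) → W_a/(P₁V₁) = 3.337.
Path (b) isothermal: W = P₁V₁ ln(V₂/V₁) → W_b/(P₁V₁) = 1.467.
W_a / W_b = 3.337 / 1.467 = 2.274.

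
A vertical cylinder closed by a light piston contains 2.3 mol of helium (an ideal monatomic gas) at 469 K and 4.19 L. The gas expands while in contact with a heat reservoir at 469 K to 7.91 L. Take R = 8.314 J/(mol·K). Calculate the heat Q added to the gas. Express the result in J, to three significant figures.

Isothermal ⇒ ΔU = 0, so Q = W = nRT ln(V₂/V₁).
Q = (2.3)(8.314)(469) ln(7.91/4.19) = 8968 × 0.6354 = 5699 J.

Q ≈ 5700 J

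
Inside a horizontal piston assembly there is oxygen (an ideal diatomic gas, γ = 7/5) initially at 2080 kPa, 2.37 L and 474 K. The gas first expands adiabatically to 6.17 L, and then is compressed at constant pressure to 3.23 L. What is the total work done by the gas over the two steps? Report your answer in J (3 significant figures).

W_total ≈ 2320 J

Step 1 (adiabatic): W = (P₁V₁ − P₂V₂)/(γ−1) = (4930 − 3362)/0.4 = 3919 J.
After step 1: P = 544.9 kPa, V = 6.17 L, T = 323.3 K.
Step 2 (isobaric): W = PΔV = (544.9 kPa)(3.23 − 6.17 L) = -1602 J.
W_total = 3919 − 1602 = 2317 J.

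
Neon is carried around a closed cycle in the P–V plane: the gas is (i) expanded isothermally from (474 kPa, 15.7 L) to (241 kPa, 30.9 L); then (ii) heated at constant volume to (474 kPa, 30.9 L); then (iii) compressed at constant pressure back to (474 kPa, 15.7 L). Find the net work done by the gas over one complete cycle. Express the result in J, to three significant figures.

W_net ≈ -2170 J

Leg (i): W = PᵢVᵢ ln(V_f/Vᵢ) = (7442) ln(30.9/15.7) = 5039 J.
Leg (ii): W = 0.
Leg (iii): W = PΔV = (474)(15.7 − 30.9) = -7205 J.
W_net = 5039 − 7205 = -2166 J.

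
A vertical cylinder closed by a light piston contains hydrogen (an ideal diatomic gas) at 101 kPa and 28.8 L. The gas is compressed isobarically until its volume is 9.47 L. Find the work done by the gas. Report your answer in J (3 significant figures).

Isobaric: W = P ΔV.
W = (101 kPa)(9.47 − 28.8 L) = (101)(-19.33) = -1952 J.

W ≈ -1950 J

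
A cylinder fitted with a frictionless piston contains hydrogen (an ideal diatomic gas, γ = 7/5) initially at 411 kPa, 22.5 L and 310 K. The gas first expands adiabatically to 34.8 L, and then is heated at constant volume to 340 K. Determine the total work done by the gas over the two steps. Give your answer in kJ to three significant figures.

W_total ≈ 3.70 kJ

Step 1 (adiabatic): W = (P₁V₁ − P₂V₂)/(γ−1) = (9248 − 7767)/0.4 = 3701 J.
Step 2 (isochoric): W = 0 (constant volume).
W_total = 3701 + 0 = 3701 J.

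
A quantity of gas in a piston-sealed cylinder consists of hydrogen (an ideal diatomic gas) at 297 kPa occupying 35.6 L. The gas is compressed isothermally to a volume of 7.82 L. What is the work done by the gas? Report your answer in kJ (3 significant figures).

W ≈ -16.0 kJ

Isothermal: W = nRT ln(V₂/V₁) = P₁V₁ ln(V₂/V₁).
P₁V₁ = (297 kPa)(35.6 L) = 10573 J.
W = 10573 × ln(7.82/35.6) = 10573 × -1.516
W_by_gas = -16025 J.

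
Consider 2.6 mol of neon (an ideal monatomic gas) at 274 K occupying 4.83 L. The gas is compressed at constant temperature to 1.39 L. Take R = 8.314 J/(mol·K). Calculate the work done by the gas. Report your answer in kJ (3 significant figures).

W ≈ -7.38 kJ

Isothermal: W = nRT ln(V₂/V₁).
W = (2.6)(8.314)(274) × ln(1.39/4.83)
  = 5923 × -1.246
W_by_gas = -7377 J.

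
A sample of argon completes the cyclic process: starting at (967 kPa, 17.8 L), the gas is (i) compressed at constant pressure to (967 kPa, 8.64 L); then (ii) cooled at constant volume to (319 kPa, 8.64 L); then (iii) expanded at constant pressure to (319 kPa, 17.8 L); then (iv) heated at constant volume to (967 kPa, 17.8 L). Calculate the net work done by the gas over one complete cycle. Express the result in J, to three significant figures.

Constant-volume legs do no work.
W(i) = (967)(8.64 − 17.8) = -8858 J; W(iii) = (319)(17.8 − 8.64) = 2922 J.
W_net = -8858 + 2922 = -5936 J (the counter-clockwise enclosed area).

W_net ≈ -5940 J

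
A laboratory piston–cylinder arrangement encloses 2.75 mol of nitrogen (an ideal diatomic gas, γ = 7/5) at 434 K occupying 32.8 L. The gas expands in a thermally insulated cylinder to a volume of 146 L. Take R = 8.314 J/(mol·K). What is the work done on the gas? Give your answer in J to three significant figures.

W ≈ -11200 J

Adiabatic: TV^(γ−1) = const with γ = 7/5.
T₂ = T₁ (V₁/V₂)^(γ−1) = 434 × (32.8/146)^0.4 = 434 × 0.5503 = 238.8 K.
W_by = nCᵥ(T₁ − T₂) = (2.75)(20.79)(434 − 238.8) = 11155 J.
Work on gas = −W_by = -11155 J.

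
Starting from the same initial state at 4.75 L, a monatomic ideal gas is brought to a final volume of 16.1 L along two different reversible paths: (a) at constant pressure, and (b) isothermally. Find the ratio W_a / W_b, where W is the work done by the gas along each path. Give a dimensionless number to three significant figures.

Path (a) isobaric: W = P₁(V₂ − V₁) → W_a/(P₁V₁) = 2.389.
Path (b) isothermal: W = P₁V₁ ln(V₂/V₁) → W_b/(P₁V₁) = 1.221.
W_a / W_b = 2.389 / 1.221 = 1.958.

W_a / W_b ≈ 1.96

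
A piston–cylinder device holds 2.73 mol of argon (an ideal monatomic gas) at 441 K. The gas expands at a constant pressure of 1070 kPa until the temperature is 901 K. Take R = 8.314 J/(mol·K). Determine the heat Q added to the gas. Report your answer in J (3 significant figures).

Isobaric: W = nRΔT = (2.73)(8.314)(460) = 10441 J.
ΔU = nCᵥΔT with Cᵥ = 3R/2: ΔU = (2.73)(12.47)(460) = 15661 J.
Q = ΔU + W = 15661 + 10441 = 26102 J.

Q ≈ 26100 J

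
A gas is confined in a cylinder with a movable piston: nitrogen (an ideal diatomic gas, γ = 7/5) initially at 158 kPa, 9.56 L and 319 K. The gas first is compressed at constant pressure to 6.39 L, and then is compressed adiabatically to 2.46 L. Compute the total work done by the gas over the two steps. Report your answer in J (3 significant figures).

W_total ≈ -1670 J

Step 1 (isobaric): W = PΔV = (158 kPa)(6.39 − 9.56 L) = -500.9 J.
After step 1: P = 158 kPa, V = 6.39 L, T = 213.2 K.
Step 2 (adiabatic): W = (P₁V₁ − P₂V₂)/(γ−1) = (1010 − 1479)/0.4 = -1174 J.
W_total = -500.9 − 1174 = -1674 J.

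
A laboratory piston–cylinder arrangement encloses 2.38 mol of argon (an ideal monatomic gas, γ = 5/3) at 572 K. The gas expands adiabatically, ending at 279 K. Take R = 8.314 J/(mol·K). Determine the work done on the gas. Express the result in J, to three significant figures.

W ≈ -8700 J

Adiabatic ⇒ Q = 0, so W_by = −ΔU = nCᵥ(T₁ − T₂).
Cᵥ = 3R/2 = 12.47 J/(mol·K).
W = (2.38)(12.47)(572 − 279) = 8697 J.
Work on gas = −W_by = -8697 J.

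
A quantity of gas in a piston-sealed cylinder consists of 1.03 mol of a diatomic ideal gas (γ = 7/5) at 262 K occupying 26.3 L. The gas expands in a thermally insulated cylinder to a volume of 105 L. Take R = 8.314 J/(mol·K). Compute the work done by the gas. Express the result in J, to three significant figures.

Adiabatic: TV^(γ−1) = const with γ = 7/5.
T₂ = T₁ (V₁/V₂)^(γ−1) = 262 × (26.3/105)^0.4 = 262 × 0.5748 = 150.6 K.
W_by = nCᵥ(T₁ − T₂) = (1.03)(20.79)(262 − 150.6) = 2385 J.

W ≈ 2390 J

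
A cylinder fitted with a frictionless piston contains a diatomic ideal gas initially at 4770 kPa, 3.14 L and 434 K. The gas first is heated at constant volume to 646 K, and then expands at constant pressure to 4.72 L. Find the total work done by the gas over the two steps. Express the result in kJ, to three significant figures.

Step 1 (isochoric): W = 0 (constant volume).
After step 1: P = 7100 kPa (V unchanged).
Step 2 (isobaric): W = PΔV = (7100 kPa)(4.72 − 3.14 L) = 11218 J.
W_total = 0 + 11218 = 11218 J.

W_total ≈ 11.2 kJ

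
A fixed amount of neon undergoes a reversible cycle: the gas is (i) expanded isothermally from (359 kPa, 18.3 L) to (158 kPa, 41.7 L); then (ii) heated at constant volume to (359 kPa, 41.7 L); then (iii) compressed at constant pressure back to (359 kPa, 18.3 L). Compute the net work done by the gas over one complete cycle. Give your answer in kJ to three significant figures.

W_net ≈ -2.99 kJ

Leg (i): W = PᵢVᵢ ln(V_f/Vᵢ) = (6570) ln(41.7/18.3) = 5411 J.
Leg (ii): W = 0.
Leg (iii): W = PΔV = (359)(18.3 − 41.7) = -8401 J.
W_net = 5411 − 8401 = -2990 J.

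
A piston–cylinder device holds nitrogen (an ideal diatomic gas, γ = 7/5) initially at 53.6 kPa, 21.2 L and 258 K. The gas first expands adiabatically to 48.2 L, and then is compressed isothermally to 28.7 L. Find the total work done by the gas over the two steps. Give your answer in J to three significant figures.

Step 1 (adiabatic): W = (P₁V₁ − P₂V₂)/(γ−1) = (1136 − 818.1)/0.4 = 795.5 J.
After step 1: P = 16.97 kPa, V = 48.2 L, T = 185.8 K.
Step 2 (isothermal): W = P₁V₁ ln(V₂/V₁) = (818.1) ln(28.7/48.2) = -424.2 J.
W_total = 795.5 − 424.2 = 371.3 J.

W_total ≈ 371 J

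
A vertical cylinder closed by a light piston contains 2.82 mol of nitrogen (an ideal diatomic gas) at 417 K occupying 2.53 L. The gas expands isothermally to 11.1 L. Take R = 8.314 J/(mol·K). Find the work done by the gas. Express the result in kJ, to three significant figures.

W ≈ 14.5 kJ

Isothermal: W = nRT ln(V₂/V₁).
W = (2.82)(8.314)(417) × ln(11.1/2.53)
  = 9777 × 1.479
W_by_gas = 14457 J.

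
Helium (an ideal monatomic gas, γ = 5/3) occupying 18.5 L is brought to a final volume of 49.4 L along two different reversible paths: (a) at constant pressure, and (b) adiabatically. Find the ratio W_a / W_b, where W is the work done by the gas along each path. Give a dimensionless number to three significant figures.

W_a / W_b ≈ 2.32

Path (a) isobaric: W = P₁(V₂ − V₁) → W_a/(P₁V₁) = 1.67.
Path (b) adiabatic: W = P₁V₁(1 − (V₁/V₂)^(γ−1))/(γ−1) → W_b/(P₁V₁) = 0.7207.
W_a / W_b = 1.67 / 0.7207 = 2.318.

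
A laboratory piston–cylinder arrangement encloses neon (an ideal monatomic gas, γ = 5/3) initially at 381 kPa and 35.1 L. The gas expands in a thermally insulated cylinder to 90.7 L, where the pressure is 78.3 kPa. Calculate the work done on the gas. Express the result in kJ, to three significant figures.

W ≈ -9.41 kJ

Adiabatic: W = (P₁V₁ − P₂V₂)/(γ − 1) with γ = 5/3.
P₁V₁ = 13373 J, P₂V₂ = 7102 J.
W = (13373 − 7102) / 0.6667 = 9407 J.
Work on gas = −W_by = -9407 J.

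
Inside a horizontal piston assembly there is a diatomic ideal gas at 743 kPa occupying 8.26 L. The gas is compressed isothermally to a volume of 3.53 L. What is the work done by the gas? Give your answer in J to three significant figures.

W ≈ -5220 J

Isothermal: W = nRT ln(V₂/V₁) = P₁V₁ ln(V₂/V₁).
P₁V₁ = (743 kPa)(8.26 L) = 6137 J.
W = 6137 × ln(3.53/8.26) = 6137 × -0.8501
W_by_gas = -5217 J.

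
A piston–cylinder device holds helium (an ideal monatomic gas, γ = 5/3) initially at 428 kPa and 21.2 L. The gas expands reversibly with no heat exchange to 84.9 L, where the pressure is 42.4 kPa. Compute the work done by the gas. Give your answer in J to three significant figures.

W ≈ 8210 J

Adiabatic: W = (P₁V₁ − P₂V₂)/(γ − 1) with γ = 5/3.
P₁V₁ = 9074 J, P₂V₂ = 3600 J.
W = (9074 − 3600) / 0.6667 = 8211 J.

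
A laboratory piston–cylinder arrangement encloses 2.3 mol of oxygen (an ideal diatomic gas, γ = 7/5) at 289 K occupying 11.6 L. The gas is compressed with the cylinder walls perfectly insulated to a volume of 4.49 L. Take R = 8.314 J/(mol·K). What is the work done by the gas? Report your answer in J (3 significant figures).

Adiabatic: TV^(γ−1) = const with γ = 7/5.
T₂ = T₁ (V₁/V₂)^(γ−1) = 289 × (11.6/4.49)^0.4 = 289 × 1.462 = 422.5 K.
W_by = nCᵥ(T₁ − T₂) = (2.3)(20.79)(289 − 422.5) = -6380 J.

W ≈ -6380 J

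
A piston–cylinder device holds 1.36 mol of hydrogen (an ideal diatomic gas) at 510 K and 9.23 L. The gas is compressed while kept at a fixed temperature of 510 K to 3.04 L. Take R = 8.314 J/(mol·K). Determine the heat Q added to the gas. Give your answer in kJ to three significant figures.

Q ≈ -6.40 kJ

Isothermal ⇒ ΔU = 0, so Q = W = nRT ln(V₂/V₁).
Q = (1.36)(8.314)(510) ln(3.04/9.23) = 5767 × -1.111 = -6404 J.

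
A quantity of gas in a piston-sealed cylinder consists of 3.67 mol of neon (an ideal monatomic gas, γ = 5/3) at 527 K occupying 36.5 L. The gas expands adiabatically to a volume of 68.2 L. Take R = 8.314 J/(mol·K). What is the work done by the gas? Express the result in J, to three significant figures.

W ≈ 8220 J

Adiabatic: TV^(γ−1) = const with γ = 5/3.
T₂ = T₁ (V₁/V₂)^(γ−1) = 527 × (36.5/68.2)^0.667 = 527 × 0.6592 = 347.4 K.
W_by = nCᵥ(T₁ − T₂) = (3.67)(12.47)(527 − 347.4) = 8221 J.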